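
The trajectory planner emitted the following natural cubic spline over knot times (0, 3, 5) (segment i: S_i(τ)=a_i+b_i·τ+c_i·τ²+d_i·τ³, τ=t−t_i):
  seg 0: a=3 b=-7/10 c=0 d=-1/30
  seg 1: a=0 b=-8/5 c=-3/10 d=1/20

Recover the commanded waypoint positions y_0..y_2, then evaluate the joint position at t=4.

y_0=3 y_1=0 y_2=-4
S(4) = -37/20

y_0 = S_0(0) = a_0 = 3
y_1 = S_1(0) = a_1 = 0
y_2 = S_1(2) = -4
t_q=4 is in segment 1 (τ=1); S_1(τ)=-37/20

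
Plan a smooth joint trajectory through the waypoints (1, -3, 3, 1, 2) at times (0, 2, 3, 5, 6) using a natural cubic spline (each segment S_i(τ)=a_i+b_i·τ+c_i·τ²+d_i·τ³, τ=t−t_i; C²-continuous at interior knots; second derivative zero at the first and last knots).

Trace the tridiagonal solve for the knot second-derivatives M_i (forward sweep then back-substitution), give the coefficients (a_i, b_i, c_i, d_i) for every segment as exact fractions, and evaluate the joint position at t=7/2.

  seg 0: a=1 b=-488/93 c=0 d=151/186
  seg 1: a=-3 b=418/93 c=151/31 d=-313/93
  seg 2: a=3 b=385/93 c=-162/31 d=247/186
  seg 3: a=1 b=-77/93 c=85/31 d=-85/93
S(7/2) = 1949/496

Δ: Δ0=-2, Δ1=6, Δ2=-1, Δ3=1
row 1: diag=6, rhs=48; c'=1/6, d'=8
row 2: denom=6−1·1/6=35/6; d'=(-42−1·8)/(35/6)=-60/7
row 3: denom=6−2·12/35=186/35; d'=(12−2·-60/7)/(186/35)=170/31
back: M3=170/31
back: M2=-60/7−12/35·170/31=-324/31
back: M1=8−1/6·-324/31=302/31
M: M0=0, M1=302/31, M2=-324/31, M3=170/31, M4=0
seg 0: a=1, c=M0/2=0, d=(M1−M0)/(6·2)=151/186, b=Δ0−h0·(2M0+M1)/6=-488/93
seg 1: a=-3, c=M1/2=151/31, d=(M2−M1)/(6·1)=-313/93, b=Δ1−h1·(2M1+M2)/6=418/93
seg 2: a=3, c=M2/2=-162/31, d=(M3−M2)/(6·2)=247/186, b=Δ2−h2·(2M2+M3)/6=385/93
seg 3: a=1, c=M3/2=85/31, d=(M4−M3)/(6·1)=-85/93, b=Δ3−h3·(2M3+M4)/6=-77/93
t_q=7/2 → seg 2, τ=1/2; S=3+385/93·τ+-162/31·τ²+247/186·τ³=1949/496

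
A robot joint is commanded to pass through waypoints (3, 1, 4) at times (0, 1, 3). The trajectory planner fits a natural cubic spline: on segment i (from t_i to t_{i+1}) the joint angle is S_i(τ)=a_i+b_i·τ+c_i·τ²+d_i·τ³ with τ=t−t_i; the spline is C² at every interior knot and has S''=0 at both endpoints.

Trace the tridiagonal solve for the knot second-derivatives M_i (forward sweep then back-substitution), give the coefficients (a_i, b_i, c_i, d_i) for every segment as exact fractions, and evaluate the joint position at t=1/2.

Δ: Δ0=-2, Δ1=3/2
row 1: diag=6, rhs=21; c'=1/3, d'=7/2
back: M1=7/2
M: M0=0, M1=7/2, M2=0
seg 0: a=3, c=M0/2=0, d=(M1−M0)/(6·1)=7/12, b=Δ0−h0·(2M0+M1)/6=-31/12
seg 1: a=1, c=M1/2=7/4, d=(M2−M1)/(6·2)=-7/24, b=Δ1−h1·(2M1+M2)/6=-5/6
t_q=1/2 → seg 0, τ=1/2; S=3+-31/12·τ+0·τ²+7/12·τ³=57/32

  seg 0: a=3 b=-31/12 c=0 d=7/12
  seg 1: a=1 b=-5/6 c=7/4 d=-7/24
S(1/2) = 57/32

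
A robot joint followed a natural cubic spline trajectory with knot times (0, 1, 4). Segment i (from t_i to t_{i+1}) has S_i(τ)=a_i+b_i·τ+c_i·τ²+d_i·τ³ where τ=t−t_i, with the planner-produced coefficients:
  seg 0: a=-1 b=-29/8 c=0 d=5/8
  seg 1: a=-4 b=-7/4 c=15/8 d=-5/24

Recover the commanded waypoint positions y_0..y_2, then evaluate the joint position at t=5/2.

y_0 = S_0(0) = a_0 = -1
y_1 = S_1(0) = a_1 = -4
y_2 = S_1(3) = 2
t_q=5/2 is in segment 1 (τ=3/2); S_1(τ)=-199/64

y_0=-1 y_1=-4 y_2=2
S(5/2) = -199/64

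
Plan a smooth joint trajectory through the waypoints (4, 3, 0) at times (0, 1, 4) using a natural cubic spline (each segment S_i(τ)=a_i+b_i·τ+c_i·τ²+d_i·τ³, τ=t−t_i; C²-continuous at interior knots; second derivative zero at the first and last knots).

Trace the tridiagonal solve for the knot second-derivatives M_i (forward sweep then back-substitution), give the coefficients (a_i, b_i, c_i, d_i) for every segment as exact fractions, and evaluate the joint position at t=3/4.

Δ: Δ0=-1, Δ1=-1
row 1: diag=8, rhs=0; c'=3/8, d'=0
back: M1=0
M: M0=0, M1=0, M2=0
seg 0: a=4, c=M0/2=0, d=(M1−M0)/(6·1)=0, b=Δ0−h0·(2M0+M1)/6=-1
seg 1: a=3, c=M1/2=0, d=(M2−M1)/(6·3)=0, b=Δ1−h1·(2M1+M2)/6=-1
t_q=3/4 → seg 0, τ=3/4; S=4+-1·τ+0·τ²+0·τ³=13/4

  seg 0: a=4 b=-1 c=0 d=0
  seg 1: a=3 b=-1 c=0 d=0
S(3/4) = 13/4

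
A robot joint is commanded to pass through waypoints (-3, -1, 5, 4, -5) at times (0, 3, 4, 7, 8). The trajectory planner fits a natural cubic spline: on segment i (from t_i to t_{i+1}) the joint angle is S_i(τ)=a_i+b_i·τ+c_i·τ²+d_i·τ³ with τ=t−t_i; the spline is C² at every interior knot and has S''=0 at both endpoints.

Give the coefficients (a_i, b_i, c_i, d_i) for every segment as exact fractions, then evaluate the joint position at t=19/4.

Δ: Δ0=2/3, Δ1=6, Δ2=-1/3, Δ3=-9
row 1: diag=8, rhs=32; c'=1/8, d'=4
row 2: denom=8−1·1/8=63/8; d'=(-38−1·4)/(63/8)=-16/3
row 3: denom=8−3·8/21=48/7; d'=(-52−3·-16/3)/(48/7)=-21/4
back: M3=-21/4
back: M2=-16/3−8/21·-21/4=-10/3
back: M1=4−1/8·-10/3=53/12
M: M0=0, M1=53/12, M2=-10/3, M3=-21/4, M4=0
seg 0: a=-3, c=M0/2=0, d=(M1−M0)/(6·3)=53/216, b=Δ0−h0·(2M0+M1)/6=-37/24
seg 1: a=-1, c=M1/2=53/24, d=(M2−M1)/(6·1)=-31/24, b=Δ1−h1·(2M1+M2)/6=61/12
seg 2: a=5, c=M2/2=-5/3, d=(M3−M2)/(6·3)=-23/216, b=Δ2−h2·(2M2+M3)/6=45/8
seg 3: a=4, c=M3/2=-21/8, d=(M4−M3)/(6·1)=7/8, b=Δ3−h3·(2M3+M4)/6=-29/4
t_q=19/4 → seg 2, τ=3/4; S=5+45/8·τ+-5/3·τ²+-23/216·τ³=4217/512

  seg 0: a=-3 b=-37/24 c=0 d=53/216
  seg 1: a=-1 b=61/12 c=53/24 d=-31/24
  seg 2: a=5 b=45/8 c=-5/3 d=-23/216
  seg 3: a=4 b=-29/4 c=-21/8 d=7/8
S(19/4) = 4217/512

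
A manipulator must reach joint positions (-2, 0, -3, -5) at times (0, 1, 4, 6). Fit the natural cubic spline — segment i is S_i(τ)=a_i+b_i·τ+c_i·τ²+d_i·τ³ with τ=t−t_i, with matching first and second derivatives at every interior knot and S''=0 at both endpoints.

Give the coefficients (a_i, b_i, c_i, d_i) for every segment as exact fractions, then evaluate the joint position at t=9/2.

  seg 0: a=-2 b=172/71 c=0 d=-30/71
  seg 1: a=0 b=82/71 c=-90/71 d=13/71
  seg 2: a=-3 b=-107/71 c=27/71 d=-9/142
S(9/2) = -4165/1136

Δ: Δ0=2, Δ1=-1, Δ2=-1
row 1: diag=8, rhs=-18; c'=3/8, d'=-9/4
row 2: denom=10−3·3/8=71/8; d'=(0−3·-9/4)/(71/8)=54/71
back: M2=54/71
back: M1=-9/4−3/8·54/71=-180/71
M: M0=0, M1=-180/71, M2=54/71, M3=0
seg 0: a=-2, c=M0/2=0, d=(M1−M0)/(6·1)=-30/71, b=Δ0−h0·(2M0+M1)/6=172/71
seg 1: a=0, c=M1/2=-90/71, d=(M2−M1)/(6·3)=13/71, b=Δ1−h1·(2M1+M2)/6=82/71
seg 2: a=-3, c=M2/2=27/71, d=(M3−M2)/(6·2)=-9/142, b=Δ2−h2·(2M2+M3)/6=-107/71
t_q=9/2 → seg 2, τ=1/2; S=-3+-107/71·τ+27/71·τ²+-9/142·τ³=-4165/1136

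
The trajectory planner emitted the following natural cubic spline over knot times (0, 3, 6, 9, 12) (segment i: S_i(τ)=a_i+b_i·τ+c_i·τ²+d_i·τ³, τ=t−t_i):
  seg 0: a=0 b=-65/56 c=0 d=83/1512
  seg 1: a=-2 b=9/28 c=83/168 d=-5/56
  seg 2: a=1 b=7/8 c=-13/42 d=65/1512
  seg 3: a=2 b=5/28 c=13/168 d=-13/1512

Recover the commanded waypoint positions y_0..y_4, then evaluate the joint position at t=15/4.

y_0 = S_0(0) = a_0 = 0
y_1 = S_1(0) = a_1 = -2
y_2 = S_2(0) = a_2 = 1
y_3 = S_3(0) = a_3 = 2
y_4 = S_3(3) = 3
t_q=15/4 is in segment 1 (τ=3/4); S_1(τ)=-5443/3584

y_0=0 y_1=-2 y_2=1 y_3=2 y_4=3
S(15/4) = -5443/3584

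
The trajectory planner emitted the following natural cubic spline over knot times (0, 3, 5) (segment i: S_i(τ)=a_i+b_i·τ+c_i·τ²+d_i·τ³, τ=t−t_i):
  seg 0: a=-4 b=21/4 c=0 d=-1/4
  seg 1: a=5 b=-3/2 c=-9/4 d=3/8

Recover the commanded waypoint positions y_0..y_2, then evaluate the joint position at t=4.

y_0=-4 y_1=5 y_2=-4
S(4) = 13/8

y_0 = S_0(0) = a_0 = -4
y_1 = S_1(0) = a_1 = 5
y_2 = S_1(2) = -4
t_q=4 is in segment 1 (τ=1); S_1(τ)=13/8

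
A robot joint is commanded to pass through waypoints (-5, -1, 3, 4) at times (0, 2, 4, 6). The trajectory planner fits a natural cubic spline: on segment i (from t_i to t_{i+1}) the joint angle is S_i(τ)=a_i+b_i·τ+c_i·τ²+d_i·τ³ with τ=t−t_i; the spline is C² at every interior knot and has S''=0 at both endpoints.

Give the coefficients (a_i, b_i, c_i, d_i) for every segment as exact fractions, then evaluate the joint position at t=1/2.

Δ: Δ0=2, Δ1=2, Δ2=1/2
row 1: diag=8, rhs=0; c'=1/4, d'=0
row 2: denom=8−2·1/4=15/2; d'=(-9−2·0)/(15/2)=-6/5
back: M2=-6/5
back: M1=0−1/4·-6/5=3/10
M: M0=0, M1=3/10, M2=-6/5, M3=0
seg 0: a=-5, c=M0/2=0, d=(M1−M0)/(6·2)=1/40, b=Δ0−h0·(2M0+M1)/6=19/10
seg 1: a=-1, c=M1/2=3/20, d=(M2−M1)/(6·2)=-1/8, b=Δ1−h1·(2M1+M2)/6=11/5
seg 2: a=3, c=M2/2=-3/5, d=(M3−M2)/(6·2)=1/10, b=Δ2−h2·(2M2+M3)/6=13/10
t_q=1/2 → seg 0, τ=1/2; S=-5+19/10·τ+0·τ²+1/40·τ³=-259/64

  seg 0: a=-5 b=19/10 c=0 d=1/40
  seg 1: a=-1 b=11/5 c=3/20 d=-1/8
  seg 2: a=3 b=13/10 c=-3/5 d=1/10
S(1/2) = -259/64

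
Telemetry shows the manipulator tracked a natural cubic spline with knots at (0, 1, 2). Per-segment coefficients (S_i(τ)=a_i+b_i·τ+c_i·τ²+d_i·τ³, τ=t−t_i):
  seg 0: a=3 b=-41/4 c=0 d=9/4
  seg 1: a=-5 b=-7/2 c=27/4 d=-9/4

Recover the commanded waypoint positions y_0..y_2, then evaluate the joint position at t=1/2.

y_0 = S_0(0) = a_0 = 3
y_1 = S_1(0) = a_1 = -5
y_2 = S_1(1) = -4
t_q=1/2 is in segment 0 (τ=1/2); S_0(τ)=-59/32

y_0=3 y_1=-5 y_2=-4
S(1/2) = -59/32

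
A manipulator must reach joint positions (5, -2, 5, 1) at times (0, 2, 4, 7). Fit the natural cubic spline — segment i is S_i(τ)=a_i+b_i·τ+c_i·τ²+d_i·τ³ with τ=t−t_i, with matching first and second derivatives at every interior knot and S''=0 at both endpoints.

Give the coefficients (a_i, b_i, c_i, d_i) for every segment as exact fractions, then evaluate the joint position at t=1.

Δ: Δ0=-7/2, Δ1=7/2, Δ2=-4/3
row 1: diag=8, rhs=42; c'=1/4, d'=21/4
row 2: denom=10−2·1/4=19/2; d'=(-29−2·21/4)/(19/2)=-79/19
back: M2=-79/19
back: M1=21/4−1/4·-79/19=239/38
M: M0=0, M1=239/38, M2=-79/19, M3=0
seg 0: a=5, c=M0/2=0, d=(M1−M0)/(6·2)=239/456, b=Δ0−h0·(2M0+M1)/6=-319/57
seg 1: a=-2, c=M1/2=239/76, d=(M2−M1)/(6·2)=-397/456, b=Δ1−h1·(2M1+M2)/6=79/114
seg 2: a=5, c=M2/2=-79/38, d=(M3−M2)/(6·3)=79/342, b=Δ2−h2·(2M2+M3)/6=161/57
t_q=1 → seg 0, τ=1; S=5+-319/57·τ+0·τ²+239/456·τ³=-11/152

  seg 0: a=5 b=-319/57 c=0 d=239/456
  seg 1: a=-2 b=79/114 c=239/76 d=-397/456
  seg 2: a=5 b=161/57 c=-79/38 d=79/342
S(1) = -11/152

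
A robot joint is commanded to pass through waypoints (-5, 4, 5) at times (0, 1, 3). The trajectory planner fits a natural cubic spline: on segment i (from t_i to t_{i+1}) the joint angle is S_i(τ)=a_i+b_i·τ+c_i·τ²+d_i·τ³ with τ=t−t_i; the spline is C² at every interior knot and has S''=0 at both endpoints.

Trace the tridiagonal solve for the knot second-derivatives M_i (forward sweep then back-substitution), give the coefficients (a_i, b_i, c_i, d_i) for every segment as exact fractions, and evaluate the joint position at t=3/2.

  seg 0: a=-5 b=125/12 c=0 d=-17/12
  seg 1: a=4 b=37/6 c=-17/4 d=17/24
S(3/2) = 391/64

Δ: Δ0=9, Δ1=1/2
row 1: diag=6, rhs=-51; c'=1/3, d'=-17/2
back: M1=-17/2
M: M0=0, M1=-17/2, M2=0
seg 0: a=-5, c=M0/2=0, d=(M1−M0)/(6·1)=-17/12, b=Δ0−h0·(2M0+M1)/6=125/12
seg 1: a=4, c=M1/2=-17/4, d=(M2−M1)/(6·2)=17/24, b=Δ1−h1·(2M1+M2)/6=37/6
t_q=3/2 → seg 1, τ=1/2; S=4+37/6·τ+-17/4·τ²+17/24·τ³=391/64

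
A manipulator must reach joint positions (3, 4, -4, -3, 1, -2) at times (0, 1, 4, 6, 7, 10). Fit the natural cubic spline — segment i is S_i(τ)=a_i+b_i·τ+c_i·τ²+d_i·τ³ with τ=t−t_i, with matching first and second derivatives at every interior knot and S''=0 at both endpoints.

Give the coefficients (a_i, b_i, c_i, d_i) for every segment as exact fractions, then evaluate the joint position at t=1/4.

  seg 0: a=3 b=9871/6162 c=0 d=-3709/6162
  seg 1: a=4 b=-628/3081 c=-3709/2054 d=18205/55458
  seg 2: a=-4 b=-1031/474 c=3539/3081 d=97/1027
  seg 3: a=-3 b=21893/6162 c=5285/3081 d=-2605/2054
  seg 4: a=1 b=9794/3081 c=-12875/6162 d=12875/55458
S(1/4) = 445777/131456

Δ: Δ0=1, Δ1=-8/3, Δ2=1/2, Δ3=4, Δ4=-1
row 1: diag=8, rhs=-22; c'=3/8, d'=-11/4
row 2: denom=10−3·3/8=71/8; d'=(19−3·-11/4)/(71/8)=218/71
row 3: denom=6−2·16/71=394/71; d'=(21−2·218/71)/(394/71)=1055/394
row 4: denom=8−1·71/394=3081/394; d'=(-30−1·1055/394)/(3081/394)=-12875/3081
back: M4=-12875/3081
back: M3=1055/394−71/394·-12875/3081=10570/3081
back: M2=218/71−16/71·10570/3081=7078/3081
back: M1=-11/4−3/8·7078/3081=-3709/1027
M: M0=0, M1=-3709/1027, M2=7078/3081, M3=10570/3081, M4=-12875/3081, M5=0
seg 0: a=3, c=M0/2=0, d=(M1−M0)/(6·1)=-3709/6162, b=Δ0−h0·(2M0+M1)/6=9871/6162
seg 1: a=4, c=M1/2=-3709/2054, d=(M2−M1)/(6·3)=18205/55458, b=Δ1−h1·(2M1+M2)/6=-628/3081
seg 2: a=-4, c=M2/2=3539/3081, d=(M3−M2)/(6·2)=97/1027, b=Δ2−h2·(2M2+M3)/6=-1031/474
seg 3: a=-3, c=M3/2=5285/3081, d=(M4−M3)/(6·1)=-2605/2054, b=Δ3−h3·(2M3+M4)/6=21893/6162
seg 4: a=1, c=M4/2=-12875/6162, d=(M5−M4)/(6·3)=12875/55458, b=Δ4−h4·(2M4+M5)/6=9794/3081
t_q=1/4 → seg 0, τ=1/4; S=3+9871/6162·τ+0·τ²+-3709/6162·τ³=445777/131456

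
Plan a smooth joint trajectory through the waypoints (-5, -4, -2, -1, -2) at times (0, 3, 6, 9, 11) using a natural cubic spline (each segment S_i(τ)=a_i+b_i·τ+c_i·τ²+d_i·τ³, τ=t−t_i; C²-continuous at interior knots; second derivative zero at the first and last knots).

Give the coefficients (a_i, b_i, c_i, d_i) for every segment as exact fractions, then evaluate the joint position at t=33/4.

Δ: Δ0=1/3, Δ1=2/3, Δ2=1/3, Δ3=-1/2
row 1: diag=12, rhs=2; c'=1/4, d'=1/6
row 2: denom=12−3·1/4=45/4; d'=(-2−3·1/6)/(45/4)=-2/9
row 3: denom=10−3·4/15=46/5; d'=(-5−3·-2/9)/(46/5)=-65/138
back: M3=-65/138
back: M2=-2/9−4/15·-65/138=-20/207
back: M1=1/6−1/4·-20/207=79/414
M: M0=0, M1=79/414, M2=-20/207, M3=-65/138, M4=0
seg 0: a=-5, c=M0/2=0, d=(M1−M0)/(6·3)=79/7452, b=Δ0−h0·(2M0+M1)/6=197/828
seg 1: a=-4, c=M1/2=79/828, d=(M2−M1)/(6·3)=-119/7452, b=Δ1−h1·(2M1+M2)/6=217/414
seg 2: a=-2, c=M2/2=-10/207, d=(M3−M2)/(6·3)=-155/7452, b=Δ2−h2·(2M2+M3)/6=551/828
seg 3: a=-1, c=M3/2=-65/276, d=(M4−M3)/(6·2)=65/1656, b=Δ3−h3·(2M3+M4)/6=-77/414
t_q=33/4 → seg 2, τ=9/4; S=-2+551/828·τ+-10/207·τ²+-155/7452·τ³=-5795/5888

  seg 0: a=-5 b=197/828 c=0 d=79/7452
  seg 1: a=-4 b=217/414 c=79/828 d=-119/7452
  seg 2: a=-2 b=551/828 c=-10/207 d=-155/7452
  seg 3: a=-1 b=-77/414 c=-65/276 d=65/1656
S(33/4) = -5795/5888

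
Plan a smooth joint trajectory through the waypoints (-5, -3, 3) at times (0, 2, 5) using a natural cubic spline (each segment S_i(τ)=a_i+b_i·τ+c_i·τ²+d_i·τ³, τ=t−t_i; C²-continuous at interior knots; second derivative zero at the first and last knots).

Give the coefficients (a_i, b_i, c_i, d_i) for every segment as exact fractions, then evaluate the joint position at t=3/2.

Δ: Δ0=1, Δ1=2
row 1: diag=10, rhs=6; c'=3/10, d'=3/5
back: M1=3/5
M: M0=0, M1=3/5, M2=0
seg 0: a=-5, c=M0/2=0, d=(M1−M0)/(6·2)=1/20, b=Δ0−h0·(2M0+M1)/6=4/5
seg 1: a=-3, c=M1/2=3/10, d=(M2−M1)/(6·3)=-1/30, b=Δ1−h1·(2M1+M2)/6=7/5
t_q=3/2 → seg 0, τ=3/2; S=-5+4/5·τ+0·τ²+1/20·τ³=-581/160

  seg 0: a=-5 b=4/5 c=0 d=1/20
  seg 1: a=-3 b=7/5 c=3/10 d=-1/30
S(3/2) = -581/160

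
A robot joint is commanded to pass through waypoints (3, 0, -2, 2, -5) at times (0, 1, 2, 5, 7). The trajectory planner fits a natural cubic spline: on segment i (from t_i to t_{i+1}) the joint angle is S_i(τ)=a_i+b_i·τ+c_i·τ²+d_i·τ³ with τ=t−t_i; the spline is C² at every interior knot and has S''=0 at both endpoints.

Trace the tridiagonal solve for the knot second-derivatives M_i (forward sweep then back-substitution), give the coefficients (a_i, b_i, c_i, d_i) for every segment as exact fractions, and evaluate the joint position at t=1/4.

Δ: Δ0=-3, Δ1=-2, Δ2=4/3, Δ3=-7/2
row 1: diag=4, rhs=6; c'=1/4, d'=3/2
row 2: denom=8−1·1/4=31/4; d'=(20−1·3/2)/(31/4)=74/31
row 3: denom=10−3·12/31=274/31; d'=(-29−3·74/31)/(274/31)=-1121/274
back: M3=-1121/274
back: M2=74/31−12/31·-1121/274=544/137
back: M1=3/2−1/4·544/137=139/274
M: M0=0, M1=139/274, M2=544/137, M3=-1121/274, M4=0
seg 0: a=3, c=M0/2=0, d=(M1−M0)/(6·1)=139/1644, b=Δ0−h0·(2M0+M1)/6=-5071/1644
seg 1: a=0, c=M1/2=139/548, d=(M2−M1)/(6·1)=949/1644, b=Δ1−h1·(2M1+M2)/6=-2327/822
seg 2: a=-2, c=M2/2=272/137, d=(M3−M2)/(6·3)=-2209/4932, b=Δ2−h2·(2M2+M3)/6=-973/1644
seg 3: a=2, c=M3/2=-1121/548, d=(M4−M3)/(6·2)=1121/3288, b=Δ3−h3·(2M3+M4)/6=-635/822
t_q=1/4 → seg 0, τ=1/4; S=3+-5071/1644·τ+0·τ²+139/1644·τ³=78217/35072

  seg 0: a=3 b=-5071/1644 c=0 d=139/1644
  seg 1: a=0 b=-2327/822 c=139/548 d=949/1644
  seg 2: a=-2 b=-973/1644 c=272/137 d=-2209/4932
  seg 3: a=2 b=-635/822 c=-1121/548 d=1121/3288
S(1/4) = 78217/35072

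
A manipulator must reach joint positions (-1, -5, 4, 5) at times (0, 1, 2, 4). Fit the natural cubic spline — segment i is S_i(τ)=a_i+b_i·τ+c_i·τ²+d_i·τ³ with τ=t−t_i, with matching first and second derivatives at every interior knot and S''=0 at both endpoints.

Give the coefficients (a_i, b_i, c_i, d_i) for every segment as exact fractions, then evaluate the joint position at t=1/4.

  seg 0: a=-1 b=-357/46 c=0 d=173/46
  seg 1: a=-5 b=81/23 c=519/46 d=-267/46
  seg 2: a=4 b=399/46 c=-141/23 d=47/46
S(1/4) = -8483/2944

Δ: Δ0=-4, Δ1=9, Δ2=1/2
row 1: diag=4, rhs=78; c'=1/4, d'=39/2
row 2: denom=6−1·1/4=23/4; d'=(-51−1·39/2)/(23/4)=-282/23
back: M2=-282/23
back: M1=39/2−1/4·-282/23=519/23
M: M0=0, M1=519/23, M2=-282/23, M3=0
seg 0: a=-1, c=M0/2=0, d=(M1−M0)/(6·1)=173/46, b=Δ0−h0·(2M0+M1)/6=-357/46
seg 1: a=-5, c=M1/2=519/46, d=(M2−M1)/(6·1)=-267/46, b=Δ1−h1·(2M1+M2)/6=81/23
seg 2: a=4, c=M2/2=-141/23, d=(M3−M2)/(6·2)=47/46, b=Δ2−h2·(2M2+M3)/6=399/46
t_q=1/4 → seg 0, τ=1/4; S=-1+-357/46·τ+0·τ²+173/46·τ³=-8483/2944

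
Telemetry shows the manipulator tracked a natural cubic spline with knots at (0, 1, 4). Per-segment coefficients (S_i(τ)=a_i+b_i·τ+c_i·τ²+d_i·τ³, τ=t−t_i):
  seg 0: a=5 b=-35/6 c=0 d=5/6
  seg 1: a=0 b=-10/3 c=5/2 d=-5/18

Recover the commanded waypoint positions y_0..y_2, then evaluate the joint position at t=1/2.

y_0 = S_0(0) = a_0 = 5
y_1 = S_1(0) = a_1 = 0
y_2 = S_1(3) = 5
t_q=1/2 is in segment 0 (τ=1/2); S_0(τ)=35/16

y_0=5 y_1=0 y_2=5
S(1/2) = 35/16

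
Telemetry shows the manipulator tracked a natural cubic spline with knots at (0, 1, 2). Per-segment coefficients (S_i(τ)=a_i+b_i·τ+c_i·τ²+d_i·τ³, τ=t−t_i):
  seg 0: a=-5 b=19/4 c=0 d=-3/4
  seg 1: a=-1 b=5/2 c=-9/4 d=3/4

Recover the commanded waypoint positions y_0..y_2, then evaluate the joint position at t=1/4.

y_0=-5 y_1=-1 y_2=0
S(1/4) = -979/256

y_0 = S_0(0) = a_0 = -5
y_1 = S_1(0) = a_1 = -1
y_2 = S_1(1) = 0
t_q=1/4 is in segment 0 (τ=1/4); S_0(τ)=-979/256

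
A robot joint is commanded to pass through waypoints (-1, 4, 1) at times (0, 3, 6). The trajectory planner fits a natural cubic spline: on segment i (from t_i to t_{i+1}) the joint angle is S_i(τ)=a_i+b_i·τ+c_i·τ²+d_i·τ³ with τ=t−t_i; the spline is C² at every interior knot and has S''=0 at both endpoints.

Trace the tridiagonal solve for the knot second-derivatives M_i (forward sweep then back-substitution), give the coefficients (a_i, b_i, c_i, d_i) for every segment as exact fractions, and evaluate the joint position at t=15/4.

  seg 0: a=-1 b=7/3 c=0 d=-2/27
  seg 1: a=4 b=1/3 c=-2/3 d=2/27
S(15/4) = 125/32

Δ: Δ0=5/3, Δ1=-1
row 1: diag=12, rhs=-16; c'=1/4, d'=-4/3
back: M1=-4/3
M: M0=0, M1=-4/3, M2=0
seg 0: a=-1, c=M0/2=0, d=(M1−M0)/(6·3)=-2/27, b=Δ0−h0·(2M0+M1)/6=7/3
seg 1: a=4, c=M1/2=-2/3, d=(M2−M1)/(6·3)=2/27, b=Δ1−h1·(2M1+M2)/6=1/3
t_q=15/4 → seg 1, τ=3/4; S=4+1/3·τ+-2/3·τ²+2/27·τ³=125/32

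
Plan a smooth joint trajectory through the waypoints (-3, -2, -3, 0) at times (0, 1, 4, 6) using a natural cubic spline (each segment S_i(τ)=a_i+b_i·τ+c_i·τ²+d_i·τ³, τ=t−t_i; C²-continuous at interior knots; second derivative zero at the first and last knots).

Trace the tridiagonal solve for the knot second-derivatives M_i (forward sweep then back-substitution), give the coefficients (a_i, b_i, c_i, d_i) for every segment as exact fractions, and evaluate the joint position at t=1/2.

  seg 0: a=-3 b=539/426 c=0 d=-113/426
  seg 1: a=-2 b=100/213 c=-113/142 d=25/142
  seg 2: a=-3 b=191/426 c=56/71 d=-28/213
S(1/2) = -2727/1136

Δ: Δ0=1, Δ1=-1/3, Δ2=3/2
row 1: diag=8, rhs=-8; c'=3/8, d'=-1
row 2: denom=10−3·3/8=71/8; d'=(11−3·-1)/(71/8)=112/71
back: M2=112/71
back: M1=-1−3/8·112/71=-113/71
M: M0=0, M1=-113/71, M2=112/71, M3=0
seg 0: a=-3, c=M0/2=0, d=(M1−M0)/(6·1)=-113/426, b=Δ0−h0·(2M0+M1)/6=539/426
seg 1: a=-2, c=M1/2=-113/142, d=(M2−M1)/(6·3)=25/142, b=Δ1−h1·(2M1+M2)/6=100/213
seg 2: a=-3, c=M2/2=56/71, d=(M3−M2)/(6·2)=-28/213, b=Δ2−h2·(2M2+M3)/6=191/426
t_q=1/2 → seg 0, τ=1/2; S=-3+539/426·τ+0·τ²+-113/426·τ³=-2727/1136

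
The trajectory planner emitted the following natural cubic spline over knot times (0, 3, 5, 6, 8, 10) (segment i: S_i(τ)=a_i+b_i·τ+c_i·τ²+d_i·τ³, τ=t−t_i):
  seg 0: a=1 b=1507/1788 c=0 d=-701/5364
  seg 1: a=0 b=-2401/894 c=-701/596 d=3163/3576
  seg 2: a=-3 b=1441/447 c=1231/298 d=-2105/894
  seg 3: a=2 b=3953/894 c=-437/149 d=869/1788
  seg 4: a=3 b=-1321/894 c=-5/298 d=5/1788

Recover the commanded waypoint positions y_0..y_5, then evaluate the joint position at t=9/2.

y_0=1 y_1=0 y_2=-3 y_3=2 y_4=3 y_5=0
S(9/2) = -35185/9536

y_0 = S_0(0) = a_0 = 1
y_1 = S_1(0) = a_1 = 0
y_2 = S_2(0) = a_2 = -3
y_3 = S_3(0) = a_3 = 2
y_4 = S_4(0) = a_4 = 3
y_5 = S_4(2) = 0
t_q=9/2 is in segment 1 (τ=3/2); S_1(τ)=-35185/9536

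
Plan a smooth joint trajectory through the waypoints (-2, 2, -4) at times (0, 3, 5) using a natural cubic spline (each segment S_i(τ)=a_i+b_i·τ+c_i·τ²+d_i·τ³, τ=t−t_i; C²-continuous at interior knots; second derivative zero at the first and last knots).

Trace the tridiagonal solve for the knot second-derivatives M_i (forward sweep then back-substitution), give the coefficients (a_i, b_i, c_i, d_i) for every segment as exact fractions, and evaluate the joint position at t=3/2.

Δ: Δ0=4/3, Δ1=-3
row 1: diag=10, rhs=-26; c'=1/5, d'=-13/5
back: M1=-13/5
M: M0=0, M1=-13/5, M2=0
seg 0: a=-2, c=M0/2=0, d=(M1−M0)/(6·3)=-13/90, b=Δ0−h0·(2M0+M1)/6=79/30
seg 1: a=2, c=M1/2=-13/10, d=(M2−M1)/(6·2)=13/60, b=Δ1−h1·(2M1+M2)/6=-19/15
t_q=3/2 → seg 0, τ=3/2; S=-2+79/30·τ+0·τ²+-13/90·τ³=117/80

  seg 0: a=-2 b=79/30 c=0 d=-13/90
  seg 1: a=2 b=-19/15 c=-13/10 d=13/60
S(3/2) = 117/80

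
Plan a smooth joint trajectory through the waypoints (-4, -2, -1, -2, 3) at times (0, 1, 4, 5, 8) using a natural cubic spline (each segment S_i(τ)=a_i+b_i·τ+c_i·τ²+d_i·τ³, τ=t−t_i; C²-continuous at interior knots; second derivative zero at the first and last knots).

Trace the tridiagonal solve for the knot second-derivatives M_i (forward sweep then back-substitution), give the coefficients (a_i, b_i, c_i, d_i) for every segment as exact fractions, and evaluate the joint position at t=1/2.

  seg 0: a=-4 b=929/432 c=0 d=-65/432
  seg 1: a=-2 b=367/216 c=-65/144 d=-5/3888
  seg 2: a=-1 b=-451/432 c=-25/54 d=73/144
  seg 3: a=-2 b=-97/216 c=457/432 d=-457/3888
S(1/2) = -3391/1152

Δ: Δ0=2, Δ1=1/3, Δ2=-1, Δ3=5/3
row 1: diag=8, rhs=-10; c'=3/8, d'=-5/4
row 2: denom=8−3·3/8=55/8; d'=(-8−3·-5/4)/(55/8)=-34/55
row 3: denom=8−1·8/55=432/55; d'=(16−1·-34/55)/(432/55)=457/216
back: M3=457/216
back: M2=-34/55−8/55·457/216=-25/27
back: M1=-5/4−3/8·-25/27=-65/72
M: M0=0, M1=-65/72, M2=-25/27, M3=457/216, M4=0
seg 0: a=-4, c=M0/2=0, d=(M1−M0)/(6·1)=-65/432, b=Δ0−h0·(2M0+M1)/6=929/432
seg 1: a=-2, c=M1/2=-65/144, d=(M2−M1)/(6·3)=-5/3888, b=Δ1−h1·(2M1+M2)/6=367/216
seg 2: a=-1, c=M2/2=-25/54, d=(M3−M2)/(6·1)=73/144, b=Δ2−h2·(2M2+M3)/6=-451/432
seg 3: a=-2, c=M3/2=457/432, d=(M4−M3)/(6·3)=-457/3888, b=Δ3−h3·(2M3+M4)/6=-97/216
t_q=1/2 → seg 0, τ=1/2; S=-4+929/432·τ+0·τ²+-65/432·τ³=-3391/1152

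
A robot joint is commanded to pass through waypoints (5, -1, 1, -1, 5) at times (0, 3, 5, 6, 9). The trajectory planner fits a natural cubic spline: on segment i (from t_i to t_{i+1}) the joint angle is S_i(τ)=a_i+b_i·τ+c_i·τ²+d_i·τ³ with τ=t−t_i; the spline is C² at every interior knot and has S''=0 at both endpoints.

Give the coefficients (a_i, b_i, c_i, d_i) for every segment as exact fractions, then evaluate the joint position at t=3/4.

  seg 0: a=5 b=-489/146 c=0 d=197/1314
  seg 1: a=-1 b=51/73 c=197/146 d=-175/292
  seg 2: a=1 b=-80/73 c=-164/73 d=98/73
  seg 3: a=-1 b=-114/73 c=130/73 d=-130/657
S(3/4) = 23839/9344

Δ: Δ0=-2, Δ1=1, Δ2=-2, Δ3=2
row 1: diag=10, rhs=18; c'=1/5, d'=9/5
row 2: denom=6−2·1/5=28/5; d'=(-18−2·9/5)/(28/5)=-27/7
row 3: denom=8−1·5/28=219/28; d'=(24−1·-27/7)/(219/28)=260/73
back: M3=260/73
back: M2=-27/7−5/28·260/73=-328/73
back: M1=9/5−1/5·-328/73=197/73
M: M0=0, M1=197/73, M2=-328/73, M3=260/73, M4=0
seg 0: a=5, c=M0/2=0, d=(M1−M0)/(6·3)=197/1314, b=Δ0−h0·(2M0+M1)/6=-489/146
seg 1: a=-1, c=M1/2=197/146, d=(M2−M1)/(6·2)=-175/292, b=Δ1−h1·(2M1+M2)/6=51/73
seg 2: a=1, c=M2/2=-164/73, d=(M3−M2)/(6·1)=98/73, b=Δ2−h2·(2M2+M3)/6=-80/73
seg 3: a=-1, c=M3/2=130/73, d=(M4−M3)/(6·3)=-130/657, b=Δ3−h3·(2M3+M4)/6=-114/73
t_q=3/4 → seg 0, τ=3/4; S=5+-489/146·τ+0·τ²+197/1314·τ³=23839/9344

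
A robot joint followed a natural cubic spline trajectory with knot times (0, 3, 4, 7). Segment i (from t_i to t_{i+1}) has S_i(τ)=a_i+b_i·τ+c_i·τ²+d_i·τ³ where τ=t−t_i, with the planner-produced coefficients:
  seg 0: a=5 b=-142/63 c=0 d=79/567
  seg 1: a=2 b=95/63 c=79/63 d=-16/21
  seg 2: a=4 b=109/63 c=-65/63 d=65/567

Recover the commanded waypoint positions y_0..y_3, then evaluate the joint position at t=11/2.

y_0 = S_0(0) = a_0 = 5
y_1 = S_1(0) = a_1 = 2
y_2 = S_2(0) = a_2 = 4
y_3 = S_2(3) = 3
t_q=11/2 is in segment 2 (τ=3/2); S_2(τ)=261/56

y_0=5 y_1=2 y_2=4 y_3=3
S(11/2) = 261/56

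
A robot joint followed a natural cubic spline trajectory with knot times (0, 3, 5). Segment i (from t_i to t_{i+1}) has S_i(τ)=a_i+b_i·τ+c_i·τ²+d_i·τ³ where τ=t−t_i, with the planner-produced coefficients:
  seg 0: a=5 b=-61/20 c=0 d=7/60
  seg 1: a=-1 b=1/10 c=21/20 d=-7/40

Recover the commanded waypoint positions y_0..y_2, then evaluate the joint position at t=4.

y_0 = S_0(0) = a_0 = 5
y_1 = S_1(0) = a_1 = -1
y_2 = S_1(2) = 2
t_q=4 is in segment 1 (τ=1); S_1(τ)=-1/40

y_0=5 y_1=-1 y_2=2
S(4) = -1/40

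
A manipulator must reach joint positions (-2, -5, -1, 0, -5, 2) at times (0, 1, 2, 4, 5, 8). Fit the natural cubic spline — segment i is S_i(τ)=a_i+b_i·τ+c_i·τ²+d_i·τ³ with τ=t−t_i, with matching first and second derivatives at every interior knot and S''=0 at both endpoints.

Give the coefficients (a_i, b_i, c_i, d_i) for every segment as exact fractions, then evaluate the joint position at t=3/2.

  seg 0: a=-2 b=-28025/5718 c=0 d=10871/5718
  seg 1: a=-5 b=2294/2859 c=10871/1906 d=-14329/5718
  seg 2: a=-1 b=26827/5718 c=-1729/953 d=-805/5718
  seg 3: a=0 b=-24329/5718 c=-2534/953 d=10943/5718
  seg 4: a=-5 b=-10954/2859 c=5875/1906 d=-5875/17154
S(3/2) = -53157/15248

Δ: Δ0=-3, Δ1=4, Δ2=1/2, Δ3=-5, Δ4=7/3
row 1: diag=4, rhs=42; c'=1/4, d'=21/2
row 2: denom=6−1·1/4=23/4; d'=(-21−1·21/2)/(23/4)=-126/23
row 3: denom=6−2·8/23=122/23; d'=(-33−2·-126/23)/(122/23)=-507/122
row 4: denom=8−1·23/122=953/122; d'=(44−1·-507/122)/(953/122)=5875/953
back: M4=5875/953
back: M3=-507/122−23/122·5875/953=-5068/953
back: M2=-126/23−8/23·-5068/953=-3458/953
back: M1=21/2−1/4·-3458/953=10871/953
M: M0=0, M1=10871/953, M2=-3458/953, M3=-5068/953, M4=5875/953, M5=0
seg 0: a=-2, c=M0/2=0, d=(M1−M0)/(6·1)=10871/5718, b=Δ0−h0·(2M0+M1)/6=-28025/5718
seg 1: a=-5, c=M1/2=10871/1906, d=(M2−M1)/(6·1)=-14329/5718, b=Δ1−h1·(2M1+M2)/6=2294/2859
seg 2: a=-1, c=M2/2=-1729/953, d=(M3−M2)/(6·2)=-805/5718, b=Δ2−h2·(2M2+M3)/6=26827/5718
seg 3: a=0, c=M3/2=-2534/953, d=(M4−M3)/(6·1)=10943/5718, b=Δ3−h3·(2M3+M4)/6=-24329/5718
seg 4: a=-5, c=M4/2=5875/1906, d=(M5−M4)/(6·3)=-5875/17154, b=Δ4−h4·(2M4+M5)/6=-10954/2859
t_q=3/2 → seg 1, τ=1/2; S=-5+2294/2859·τ+10871/1906·τ²+-14329/5718·τ³=-53157/15248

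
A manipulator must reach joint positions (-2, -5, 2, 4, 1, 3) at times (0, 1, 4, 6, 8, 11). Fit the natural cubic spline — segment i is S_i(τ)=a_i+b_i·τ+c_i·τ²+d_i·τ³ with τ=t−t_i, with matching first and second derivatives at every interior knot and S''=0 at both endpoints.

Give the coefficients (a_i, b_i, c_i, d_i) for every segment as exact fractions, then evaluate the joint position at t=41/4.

Δ: Δ0=-3, Δ1=7/3, Δ2=1, Δ3=-3/2, Δ4=2/3
row 1: diag=8, rhs=32; c'=3/8, d'=4
row 2: denom=10−3·3/8=71/8; d'=(-8−3·4)/(71/8)=-160/71
row 3: denom=8−2·16/71=536/71; d'=(-15−2·-160/71)/(536/71)=-745/536
row 4: denom=10−2·71/268=1269/134; d'=(13−2·-745/536)/(1269/134)=4229/2538
back: M4=4229/2538
back: M3=-745/536−71/268·4229/2538=-2324/1269
back: M2=-160/71−16/71·-2324/1269=-2336/1269
back: M1=4−3/8·-2336/1269=1984/423
M: M0=0, M1=1984/423, M2=-2336/1269, M3=-2324/1269, M4=4229/2538, M5=0
seg 0: a=-2, c=M0/2=0, d=(M1−M0)/(6·1)=992/1269, b=Δ0−h0·(2M0+M1)/6=-4799/1269
seg 1: a=-5, c=M1/2=992/423, d=(M2−M1)/(6·3)=-4144/11421, b=Δ1−h1·(2M1+M2)/6=-1823/1269
seg 2: a=2, c=M2/2=-1168/1269, d=(M3−M2)/(6·2)=1/1269, b=Δ2−h2·(2M2+M3)/6=3601/1269
seg 3: a=4, c=M3/2=-1162/1269, d=(M4−M3)/(6·2)=2959/10152, b=Δ3−h3·(2M3+M4)/6=-353/423
seg 4: a=1, c=M4/2=4229/5076, d=(M5−M4)/(6·3)=-4229/45684, b=Δ4−h4·(2M4+M5)/6=-2537/2538
t_q=41/4 → seg 4, τ=9/4; S=1+-2537/2538·τ+4229/5076·τ²+-4229/45684·τ³=69095/36096

  seg 0: a=-2 b=-4799/1269 c=0 d=992/1269
  seg 1: a=-5 b=-1823/1269 c=992/423 d=-4144/11421
  seg 2: a=2 b=3601/1269 c=-1168/1269 d=1/1269
  seg 3: a=4 b=-353/423 c=-1162/1269 d=2959/10152
  seg 4: a=1 b=-2537/2538 c=4229/5076 d=-4229/45684
S(41/4) = 69095/36096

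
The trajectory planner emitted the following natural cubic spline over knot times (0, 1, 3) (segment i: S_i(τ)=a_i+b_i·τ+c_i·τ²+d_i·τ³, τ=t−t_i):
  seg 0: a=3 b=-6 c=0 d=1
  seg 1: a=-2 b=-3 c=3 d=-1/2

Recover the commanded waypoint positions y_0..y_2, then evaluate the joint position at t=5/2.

y_0=3 y_1=-2 y_2=0
S(5/2) = -23/16

y_0 = S_0(0) = a_0 = 3
y_1 = S_1(0) = a_1 = -2
y_2 = S_1(2) = 0
t_q=5/2 is in segment 1 (τ=3/2); S_1(τ)=-23/16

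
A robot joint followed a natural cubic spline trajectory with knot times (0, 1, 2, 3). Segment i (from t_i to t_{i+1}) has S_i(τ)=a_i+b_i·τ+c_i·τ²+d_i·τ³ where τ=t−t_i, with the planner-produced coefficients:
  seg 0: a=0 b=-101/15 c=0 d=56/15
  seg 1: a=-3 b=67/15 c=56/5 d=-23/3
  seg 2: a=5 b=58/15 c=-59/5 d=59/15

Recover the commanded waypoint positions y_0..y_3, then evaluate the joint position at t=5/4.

y_0=0 y_1=-3 y_2=5 y_3=1
S(5/4) = -417/320

y_0 = S_0(0) = a_0 = 0
y_1 = S_1(0) = a_1 = -3
y_2 = S_2(0) = a_2 = 5
y_3 = S_2(1) = 1
t_q=5/4 is in segment 1 (τ=1/4); S_1(τ)=-417/320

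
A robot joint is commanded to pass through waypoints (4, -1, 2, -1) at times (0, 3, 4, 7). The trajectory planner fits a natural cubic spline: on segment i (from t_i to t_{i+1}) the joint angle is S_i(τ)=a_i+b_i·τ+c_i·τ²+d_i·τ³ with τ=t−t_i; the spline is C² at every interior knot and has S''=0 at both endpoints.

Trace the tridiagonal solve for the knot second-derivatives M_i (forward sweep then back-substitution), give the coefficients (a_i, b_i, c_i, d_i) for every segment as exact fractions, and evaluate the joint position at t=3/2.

  seg 0: a=4 b=-229/63 c=0 d=124/567
  seg 1: a=-1 b=143/63 c=124/63 d=-26/21
  seg 2: a=2 b=157/63 c=-110/63 d=110/567
S(3/2) = -5/7

Δ: Δ0=-5/3, Δ1=3, Δ2=-1
row 1: diag=8, rhs=28; c'=1/8, d'=7/2
row 2: denom=8−1·1/8=63/8; d'=(-24−1·7/2)/(63/8)=-220/63
back: M2=-220/63
back: M1=7/2−1/8·-220/63=248/63
M: M0=0, M1=248/63, M2=-220/63, M3=0
seg 0: a=4, c=M0/2=0, d=(M1−M0)/(6·3)=124/567, b=Δ0−h0·(2M0+M1)/6=-229/63
seg 1: a=-1, c=M1/2=124/63, d=(M2−M1)/(6·1)=-26/21, b=Δ1−h1·(2M1+M2)/6=143/63
seg 2: a=2, c=M2/2=-110/63, d=(M3−M2)/(6·3)=110/567, b=Δ2−h2·(2M2+M3)/6=157/63
t_q=3/2 → seg 0, τ=3/2; S=4+-229/63·τ+0·τ²+124/567·τ³=-5/7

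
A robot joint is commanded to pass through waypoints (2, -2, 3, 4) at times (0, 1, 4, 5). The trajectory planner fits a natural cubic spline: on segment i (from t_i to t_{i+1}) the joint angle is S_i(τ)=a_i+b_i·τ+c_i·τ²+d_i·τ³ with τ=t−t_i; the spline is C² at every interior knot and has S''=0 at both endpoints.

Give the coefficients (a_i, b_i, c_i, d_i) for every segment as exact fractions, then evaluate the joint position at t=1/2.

  seg 0: a=2 b=-802/165 c=0 d=142/165
  seg 1: a=-2 b=-376/165 c=142/55 d=-19/45
  seg 2: a=3 b=299/165 c=-67/55 d=67/165
S(1/2) = -71/220

Δ: Δ0=-4, Δ1=5/3, Δ2=1
row 1: diag=8, rhs=34; c'=3/8, d'=17/4
row 2: denom=8−3·3/8=55/8; d'=(-4−3·17/4)/(55/8)=-134/55
back: M2=-134/55
back: M1=17/4−3/8·-134/55=284/55
M: M0=0, M1=284/55, M2=-134/55, M3=0
seg 0: a=2, c=M0/2=0, d=(M1−M0)/(6·1)=142/165, b=Δ0−h0·(2M0+M1)/6=-802/165
seg 1: a=-2, c=M1/2=142/55, d=(M2−M1)/(6·3)=-19/45, b=Δ1−h1·(2M1+M2)/6=-376/165
seg 2: a=3, c=M2/2=-67/55, d=(M3−M2)/(6·1)=67/165, b=Δ2−h2·(2M2+M3)/6=299/165
t_q=1/2 → seg 0, τ=1/2; S=2+-802/165·τ+0·τ²+142/165·τ³=-71/220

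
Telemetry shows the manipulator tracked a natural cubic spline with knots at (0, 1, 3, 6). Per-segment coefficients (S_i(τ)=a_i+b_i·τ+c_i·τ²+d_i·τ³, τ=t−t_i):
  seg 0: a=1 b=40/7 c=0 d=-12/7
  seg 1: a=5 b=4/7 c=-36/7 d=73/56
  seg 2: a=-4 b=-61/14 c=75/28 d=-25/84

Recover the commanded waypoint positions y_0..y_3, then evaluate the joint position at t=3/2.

y_0 = S_0(0) = a_0 = 1
y_1 = S_1(0) = a_1 = 5
y_2 = S_2(0) = a_2 = -4
y_3 = S_2(3) = -1
t_q=3/2 is in segment 1 (τ=1/2); S_1(τ)=1865/448

y_0=1 y_1=5 y_2=-4 y_3=-1
S(3/2) = 1865/448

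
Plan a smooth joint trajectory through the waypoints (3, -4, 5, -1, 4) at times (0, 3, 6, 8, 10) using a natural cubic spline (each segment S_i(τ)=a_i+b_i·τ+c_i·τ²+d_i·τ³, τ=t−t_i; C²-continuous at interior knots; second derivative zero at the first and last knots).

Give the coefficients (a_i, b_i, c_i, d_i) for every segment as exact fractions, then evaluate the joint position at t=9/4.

  seg 0: a=3 b=-3707/840 c=0 d=1747/7560
  seg 1: a=-4 b=767/420 c=1747/840 d=-851/1512
  seg 2: a=5 b=-107/120 c=-209/70 d=649/672
  seg 3: a=-1 b=-523/420 c=1573/560 d=-1573/3360
S(9/4) = -11001/2560

Δ: Δ0=-7/3, Δ1=3, Δ2=-3, Δ3=5/2
row 1: diag=12, rhs=32; c'=1/4, d'=8/3
row 2: denom=10−3·1/4=37/4; d'=(-36−3·8/3)/(37/4)=-176/37
row 3: denom=8−2·8/37=280/37; d'=(33−2·-176/37)/(280/37)=1573/280
back: M3=1573/280
back: M2=-176/37−8/37·1573/280=-209/35
back: M1=8/3−1/4·-209/35=1747/420
M: M0=0, M1=1747/420, M2=-209/35, M3=1573/280, M4=0
seg 0: a=3, c=M0/2=0, d=(M1−M0)/(6·3)=1747/7560, b=Δ0−h0·(2M0+M1)/6=-3707/840
seg 1: a=-4, c=M1/2=1747/840, d=(M2−M1)/(6·3)=-851/1512, b=Δ1−h1·(2M1+M2)/6=767/420
seg 2: a=5, c=M2/2=-209/70, d=(M3−M2)/(6·2)=649/672, b=Δ2−h2·(2M2+M3)/6=-107/120
seg 3: a=-1, c=M3/2=1573/560, d=(M4−M3)/(6·2)=-1573/3360, b=Δ3−h3·(2M3+M4)/6=-523/420
t_q=9/4 → seg 0, τ=9/4; S=3+-3707/840·τ+0·τ²+1747/7560·τ³=-11001/2560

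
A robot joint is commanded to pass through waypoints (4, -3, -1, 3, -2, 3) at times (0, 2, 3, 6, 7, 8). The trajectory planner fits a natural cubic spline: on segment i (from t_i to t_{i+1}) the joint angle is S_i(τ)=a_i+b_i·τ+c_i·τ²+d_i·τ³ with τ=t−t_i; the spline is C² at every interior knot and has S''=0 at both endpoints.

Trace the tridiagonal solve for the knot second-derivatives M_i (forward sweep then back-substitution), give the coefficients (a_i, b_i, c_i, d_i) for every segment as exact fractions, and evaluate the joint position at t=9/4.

  seg 0: a=4 b=-39029/7446 c=0 d=1621/3723
  seg 1: a=-3 b=-125/7446 c=3242/1241 d=-4435/7446
  seg 2: a=-1 b=12737/3723 c=2049/2482 d=-11329/22338
  seg 3: a=3 b=-39605/7446 c=-4640/1241 d=30215/7446
  seg 4: a=-2 b=-2320/3723 c=20935/2482 d=-20935/7446
S(9/4) = -452753/158848

Δ: Δ0=-7/2, Δ1=2, Δ2=4/3, Δ3=-5, Δ4=5
row 1: diag=6, rhs=33; c'=1/6, d'=11/2
row 2: denom=8−1·1/6=47/6; d'=(-4−1·11/2)/(47/6)=-57/47
row 3: denom=8−3·18/47=322/47; d'=(-38−3·-57/47)/(322/47)=-1615/322
row 4: denom=4−1·47/322=1241/322; d'=(60−1·-1615/322)/(1241/322)=20935/1241
back: M4=20935/1241
back: M3=-1615/322−47/322·20935/1241=-9280/1241
back: M2=-57/47−18/47·-9280/1241=2049/1241
back: M1=11/2−1/6·2049/1241=6484/1241
M: M0=0, M1=6484/1241, M2=2049/1241, M3=-9280/1241, M4=20935/1241, M5=0
seg 0: a=4, c=M0/2=0, d=(M1−M0)/(6·2)=1621/3723, b=Δ0−h0·(2M0+M1)/6=-39029/7446
seg 1: a=-3, c=M1/2=3242/1241, d=(M2−M1)/(6·1)=-4435/7446, b=Δ1−h1·(2M1+M2)/6=-125/7446
seg 2: a=-1, c=M2/2=2049/2482, d=(M3−M2)/(6·3)=-11329/22338, b=Δ2−h2·(2M2+M3)/6=12737/3723
seg 3: a=3, c=M3/2=-4640/1241, d=(M4−M3)/(6·1)=30215/7446, b=Δ3−h3·(2M3+M4)/6=-39605/7446
seg 4: a=-2, c=M4/2=20935/2482, d=(M5−M4)/(6·1)=-20935/7446, b=Δ4−h4·(2M4+M5)/6=-2320/3723
t_q=9/4 → seg 1, τ=1/4; S=-3+-125/7446·τ+3242/1241·τ²+-4435/7446·τ³=-452753/158848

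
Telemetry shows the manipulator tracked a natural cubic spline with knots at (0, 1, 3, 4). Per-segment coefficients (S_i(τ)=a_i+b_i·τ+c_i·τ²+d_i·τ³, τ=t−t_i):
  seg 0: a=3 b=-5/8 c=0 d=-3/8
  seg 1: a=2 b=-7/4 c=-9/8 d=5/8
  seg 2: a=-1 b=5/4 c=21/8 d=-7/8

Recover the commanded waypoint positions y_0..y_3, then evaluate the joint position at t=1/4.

y_0=3 y_1=2 y_2=-1 y_3=2
S(1/4) = 1453/512

y_0 = S_0(0) = a_0 = 3
y_1 = S_1(0) = a_1 = 2
y_2 = S_2(0) = a_2 = -1
y_3 = S_2(1) = 2
t_q=1/4 is in segment 0 (τ=1/4); S_0(τ)=1453/512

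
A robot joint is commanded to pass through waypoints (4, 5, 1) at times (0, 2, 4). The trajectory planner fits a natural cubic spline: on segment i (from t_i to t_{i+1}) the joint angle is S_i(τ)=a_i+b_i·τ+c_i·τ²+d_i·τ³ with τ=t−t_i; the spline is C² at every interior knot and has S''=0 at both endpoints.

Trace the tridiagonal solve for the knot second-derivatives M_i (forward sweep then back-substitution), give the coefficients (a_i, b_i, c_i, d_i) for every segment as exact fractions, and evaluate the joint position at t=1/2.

  seg 0: a=4 b=9/8 c=0 d=-5/32
  seg 1: a=5 b=-3/4 c=-15/16 d=5/32
S(1/2) = 1163/256

Δ: Δ0=1/2, Δ1=-2
row 1: diag=8, rhs=-15; c'=1/4, d'=-15/8
back: M1=-15/8
M: M0=0, M1=-15/8, M2=0
seg 0: a=4, c=M0/2=0, d=(M1−M0)/(6·2)=-5/32, b=Δ0−h0·(2M0+M1)/6=9/8
seg 1: a=5, c=M1/2=-15/16, d=(M2−M1)/(6·2)=5/32, b=Δ1−h1·(2M1+M2)/6=-3/4
t_q=1/2 → seg 0, τ=1/2; S=4+9/8·τ+0·τ²+-5/32·τ³=1163/256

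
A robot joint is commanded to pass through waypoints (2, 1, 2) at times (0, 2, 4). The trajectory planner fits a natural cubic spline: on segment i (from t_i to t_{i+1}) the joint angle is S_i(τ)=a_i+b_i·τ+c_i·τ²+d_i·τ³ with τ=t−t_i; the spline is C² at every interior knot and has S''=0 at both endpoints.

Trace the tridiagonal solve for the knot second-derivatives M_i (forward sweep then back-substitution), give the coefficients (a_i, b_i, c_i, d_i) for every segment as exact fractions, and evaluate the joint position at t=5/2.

Δ: Δ0=-1/2, Δ1=1/2
row 1: diag=8, rhs=6; c'=1/4, d'=3/4
back: M1=3/4
M: M0=0, M1=3/4, M2=0
seg 0: a=2, c=M0/2=0, d=(M1−M0)/(6·2)=1/16, b=Δ0−h0·(2M0+M1)/6=-3/4
seg 1: a=1, c=M1/2=3/8, d=(M2−M1)/(6·2)=-1/16, b=Δ1−h1·(2M1+M2)/6=0
t_q=5/2 → seg 1, τ=1/2; S=1+0·τ+3/8·τ²+-1/16·τ³=139/128

  seg 0: a=2 b=-3/4 c=0 d=1/16
  seg 1: a=1 b=0 c=3/8 d=-1/16
S(5/2) = 139/128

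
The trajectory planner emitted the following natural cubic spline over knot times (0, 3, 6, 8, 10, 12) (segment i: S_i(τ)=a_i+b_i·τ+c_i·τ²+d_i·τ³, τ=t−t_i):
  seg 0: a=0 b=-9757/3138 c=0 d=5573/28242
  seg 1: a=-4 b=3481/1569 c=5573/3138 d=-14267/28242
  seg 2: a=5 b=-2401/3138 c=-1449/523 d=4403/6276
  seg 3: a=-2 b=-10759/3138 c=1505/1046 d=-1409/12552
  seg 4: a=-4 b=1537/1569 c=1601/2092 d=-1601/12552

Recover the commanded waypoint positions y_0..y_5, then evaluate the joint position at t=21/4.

y_0=0 y_1=-4 y_2=5 y_3=-2 y_4=-4 y_5=0
S(21/4) = 283075/66944

y_0 = S_0(0) = a_0 = 0
y_1 = S_1(0) = a_1 = -4
y_2 = S_2(0) = a_2 = 5
y_3 = S_3(0) = a_3 = -2
y_4 = S_4(0) = a_4 = -4
y_5 = S_4(2) = 0
t_q=21/4 is in segment 1 (τ=9/4); S_1(τ)=283075/66944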